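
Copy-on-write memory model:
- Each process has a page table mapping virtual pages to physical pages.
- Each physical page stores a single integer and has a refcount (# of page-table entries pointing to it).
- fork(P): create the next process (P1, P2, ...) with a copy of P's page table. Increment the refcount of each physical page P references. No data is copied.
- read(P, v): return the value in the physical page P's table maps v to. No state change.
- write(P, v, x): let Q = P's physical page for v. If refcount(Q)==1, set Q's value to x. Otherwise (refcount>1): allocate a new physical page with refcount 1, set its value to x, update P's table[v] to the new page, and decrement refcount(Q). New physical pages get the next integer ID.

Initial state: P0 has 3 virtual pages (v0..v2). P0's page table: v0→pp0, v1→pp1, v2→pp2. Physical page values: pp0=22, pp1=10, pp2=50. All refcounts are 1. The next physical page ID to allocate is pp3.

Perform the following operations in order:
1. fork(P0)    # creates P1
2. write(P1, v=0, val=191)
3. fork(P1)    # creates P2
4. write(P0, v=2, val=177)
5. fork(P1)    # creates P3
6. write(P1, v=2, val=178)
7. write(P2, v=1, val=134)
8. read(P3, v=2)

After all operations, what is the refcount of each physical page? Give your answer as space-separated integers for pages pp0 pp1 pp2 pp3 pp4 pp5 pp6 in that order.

Op 1: fork(P0) -> P1. 3 ppages; refcounts: pp0:2 pp1:2 pp2:2
Op 2: write(P1, v0, 191). refcount(pp0)=2>1 -> COPY to pp3. 4 ppages; refcounts: pp0:1 pp1:2 pp2:2 pp3:1
Op 3: fork(P1) -> P2. 4 ppages; refcounts: pp0:1 pp1:3 pp2:3 pp3:2
Op 4: write(P0, v2, 177). refcount(pp2)=3>1 -> COPY to pp4. 5 ppages; refcounts: pp0:1 pp1:3 pp2:2 pp3:2 pp4:1
Op 5: fork(P1) -> P3. 5 ppages; refcounts: pp0:1 pp1:4 pp2:3 pp3:3 pp4:1
Op 6: write(P1, v2, 178). refcount(pp2)=3>1 -> COPY to pp5. 6 ppages; refcounts: pp0:1 pp1:4 pp2:2 pp3:3 pp4:1 pp5:1
Op 7: write(P2, v1, 134). refcount(pp1)=4>1 -> COPY to pp6. 7 ppages; refcounts: pp0:1 pp1:3 pp2:2 pp3:3 pp4:1 pp5:1 pp6:1
Op 8: read(P3, v2) -> 50. No state change.

Answer: 1 3 2 3 1 1 1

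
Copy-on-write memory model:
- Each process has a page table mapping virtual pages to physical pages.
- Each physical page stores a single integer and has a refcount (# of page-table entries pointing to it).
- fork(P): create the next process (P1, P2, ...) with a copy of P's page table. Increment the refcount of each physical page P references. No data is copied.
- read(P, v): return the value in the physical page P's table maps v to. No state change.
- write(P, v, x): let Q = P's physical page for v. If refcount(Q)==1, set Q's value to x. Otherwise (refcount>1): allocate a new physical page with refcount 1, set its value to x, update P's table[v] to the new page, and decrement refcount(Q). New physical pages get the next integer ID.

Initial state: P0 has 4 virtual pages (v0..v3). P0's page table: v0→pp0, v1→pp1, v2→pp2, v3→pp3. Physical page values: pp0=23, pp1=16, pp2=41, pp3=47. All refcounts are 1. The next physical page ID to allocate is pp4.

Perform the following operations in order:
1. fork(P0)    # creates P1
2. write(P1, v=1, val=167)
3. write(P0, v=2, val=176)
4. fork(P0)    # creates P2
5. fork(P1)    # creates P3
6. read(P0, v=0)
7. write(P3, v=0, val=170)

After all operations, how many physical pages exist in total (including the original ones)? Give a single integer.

Answer: 7

Derivation:
Op 1: fork(P0) -> P1. 4 ppages; refcounts: pp0:2 pp1:2 pp2:2 pp3:2
Op 2: write(P1, v1, 167). refcount(pp1)=2>1 -> COPY to pp4. 5 ppages; refcounts: pp0:2 pp1:1 pp2:2 pp3:2 pp4:1
Op 3: write(P0, v2, 176). refcount(pp2)=2>1 -> COPY to pp5. 6 ppages; refcounts: pp0:2 pp1:1 pp2:1 pp3:2 pp4:1 pp5:1
Op 4: fork(P0) -> P2. 6 ppages; refcounts: pp0:3 pp1:2 pp2:1 pp3:3 pp4:1 pp5:2
Op 5: fork(P1) -> P3. 6 ppages; refcounts: pp0:4 pp1:2 pp2:2 pp3:4 pp4:2 pp5:2
Op 6: read(P0, v0) -> 23. No state change.
Op 7: write(P3, v0, 170). refcount(pp0)=4>1 -> COPY to pp6. 7 ppages; refcounts: pp0:3 pp1:2 pp2:2 pp3:4 pp4:2 pp5:2 pp6:1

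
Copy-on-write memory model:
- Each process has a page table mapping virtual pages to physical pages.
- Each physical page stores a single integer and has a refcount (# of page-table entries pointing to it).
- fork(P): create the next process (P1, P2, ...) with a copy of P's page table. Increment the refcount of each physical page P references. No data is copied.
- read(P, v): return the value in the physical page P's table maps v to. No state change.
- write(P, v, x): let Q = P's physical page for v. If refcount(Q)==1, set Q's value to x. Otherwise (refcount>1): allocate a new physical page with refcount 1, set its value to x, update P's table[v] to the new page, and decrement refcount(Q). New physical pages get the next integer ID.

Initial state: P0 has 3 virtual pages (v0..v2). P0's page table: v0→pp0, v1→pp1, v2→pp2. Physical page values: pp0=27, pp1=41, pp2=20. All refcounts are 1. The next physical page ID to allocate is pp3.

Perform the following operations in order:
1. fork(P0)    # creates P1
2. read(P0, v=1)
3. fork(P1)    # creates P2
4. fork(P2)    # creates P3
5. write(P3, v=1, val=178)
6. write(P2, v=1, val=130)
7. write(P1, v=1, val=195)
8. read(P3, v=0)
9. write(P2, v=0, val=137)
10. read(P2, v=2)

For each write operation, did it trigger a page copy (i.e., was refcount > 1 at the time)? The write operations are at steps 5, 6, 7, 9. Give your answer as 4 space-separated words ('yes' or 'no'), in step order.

Op 1: fork(P0) -> P1. 3 ppages; refcounts: pp0:2 pp1:2 pp2:2
Op 2: read(P0, v1) -> 41. No state change.
Op 3: fork(P1) -> P2. 3 ppages; refcounts: pp0:3 pp1:3 pp2:3
Op 4: fork(P2) -> P3. 3 ppages; refcounts: pp0:4 pp1:4 pp2:4
Op 5: write(P3, v1, 178). refcount(pp1)=4>1 -> COPY to pp3. 4 ppages; refcounts: pp0:4 pp1:3 pp2:4 pp3:1
Op 6: write(P2, v1, 130). refcount(pp1)=3>1 -> COPY to pp4. 5 ppages; refcounts: pp0:4 pp1:2 pp2:4 pp3:1 pp4:1
Op 7: write(P1, v1, 195). refcount(pp1)=2>1 -> COPY to pp5. 6 ppages; refcounts: pp0:4 pp1:1 pp2:4 pp3:1 pp4:1 pp5:1
Op 8: read(P3, v0) -> 27. No state change.
Op 9: write(P2, v0, 137). refcount(pp0)=4>1 -> COPY to pp6. 7 ppages; refcounts: pp0:3 pp1:1 pp2:4 pp3:1 pp4:1 pp5:1 pp6:1
Op 10: read(P2, v2) -> 20. No state change.

yes yes yes yes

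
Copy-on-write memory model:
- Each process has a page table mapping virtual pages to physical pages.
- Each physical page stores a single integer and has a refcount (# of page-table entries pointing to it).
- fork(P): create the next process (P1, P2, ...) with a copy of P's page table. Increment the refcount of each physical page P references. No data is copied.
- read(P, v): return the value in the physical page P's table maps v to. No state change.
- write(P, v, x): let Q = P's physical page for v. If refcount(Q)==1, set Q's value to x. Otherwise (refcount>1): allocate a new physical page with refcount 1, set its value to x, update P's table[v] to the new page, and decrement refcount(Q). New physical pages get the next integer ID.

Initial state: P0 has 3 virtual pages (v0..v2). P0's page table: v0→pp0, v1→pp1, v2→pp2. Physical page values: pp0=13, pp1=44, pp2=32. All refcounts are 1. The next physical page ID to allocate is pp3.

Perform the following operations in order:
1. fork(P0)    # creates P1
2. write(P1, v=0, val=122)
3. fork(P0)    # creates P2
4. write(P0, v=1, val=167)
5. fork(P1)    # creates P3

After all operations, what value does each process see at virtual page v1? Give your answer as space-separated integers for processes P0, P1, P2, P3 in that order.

Answer: 167 44 44 44

Derivation:
Op 1: fork(P0) -> P1. 3 ppages; refcounts: pp0:2 pp1:2 pp2:2
Op 2: write(P1, v0, 122). refcount(pp0)=2>1 -> COPY to pp3. 4 ppages; refcounts: pp0:1 pp1:2 pp2:2 pp3:1
Op 3: fork(P0) -> P2. 4 ppages; refcounts: pp0:2 pp1:3 pp2:3 pp3:1
Op 4: write(P0, v1, 167). refcount(pp1)=3>1 -> COPY to pp4. 5 ppages; refcounts: pp0:2 pp1:2 pp2:3 pp3:1 pp4:1
Op 5: fork(P1) -> P3. 5 ppages; refcounts: pp0:2 pp1:3 pp2:4 pp3:2 pp4:1
P0: v1 -> pp4 = 167
P1: v1 -> pp1 = 44
P2: v1 -> pp1 = 44
P3: v1 -> pp1 = 44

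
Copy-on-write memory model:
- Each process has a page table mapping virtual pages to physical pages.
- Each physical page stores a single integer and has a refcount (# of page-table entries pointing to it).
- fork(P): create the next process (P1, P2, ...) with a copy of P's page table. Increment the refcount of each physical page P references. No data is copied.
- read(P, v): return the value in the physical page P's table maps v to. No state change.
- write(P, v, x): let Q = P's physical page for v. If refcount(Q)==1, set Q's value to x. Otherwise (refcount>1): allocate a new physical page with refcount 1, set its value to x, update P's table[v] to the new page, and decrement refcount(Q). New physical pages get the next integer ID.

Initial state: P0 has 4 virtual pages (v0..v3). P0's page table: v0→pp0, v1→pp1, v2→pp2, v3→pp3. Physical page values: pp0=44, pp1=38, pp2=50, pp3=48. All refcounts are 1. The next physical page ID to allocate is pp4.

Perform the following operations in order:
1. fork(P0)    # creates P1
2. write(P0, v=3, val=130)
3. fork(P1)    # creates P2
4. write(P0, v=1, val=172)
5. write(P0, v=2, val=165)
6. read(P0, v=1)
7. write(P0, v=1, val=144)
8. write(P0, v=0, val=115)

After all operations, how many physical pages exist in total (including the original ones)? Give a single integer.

Answer: 8

Derivation:
Op 1: fork(P0) -> P1. 4 ppages; refcounts: pp0:2 pp1:2 pp2:2 pp3:2
Op 2: write(P0, v3, 130). refcount(pp3)=2>1 -> COPY to pp4. 5 ppages; refcounts: pp0:2 pp1:2 pp2:2 pp3:1 pp4:1
Op 3: fork(P1) -> P2. 5 ppages; refcounts: pp0:3 pp1:3 pp2:3 pp3:2 pp4:1
Op 4: write(P0, v1, 172). refcount(pp1)=3>1 -> COPY to pp5. 6 ppages; refcounts: pp0:3 pp1:2 pp2:3 pp3:2 pp4:1 pp5:1
Op 5: write(P0, v2, 165). refcount(pp2)=3>1 -> COPY to pp6. 7 ppages; refcounts: pp0:3 pp1:2 pp2:2 pp3:2 pp4:1 pp5:1 pp6:1
Op 6: read(P0, v1) -> 172. No state change.
Op 7: write(P0, v1, 144). refcount(pp5)=1 -> write in place. 7 ppages; refcounts: pp0:3 pp1:2 pp2:2 pp3:2 pp4:1 pp5:1 pp6:1
Op 8: write(P0, v0, 115). refcount(pp0)=3>1 -> COPY to pp7. 8 ppages; refcounts: pp0:2 pp1:2 pp2:2 pp3:2 pp4:1 pp5:1 pp6:1 pp7:1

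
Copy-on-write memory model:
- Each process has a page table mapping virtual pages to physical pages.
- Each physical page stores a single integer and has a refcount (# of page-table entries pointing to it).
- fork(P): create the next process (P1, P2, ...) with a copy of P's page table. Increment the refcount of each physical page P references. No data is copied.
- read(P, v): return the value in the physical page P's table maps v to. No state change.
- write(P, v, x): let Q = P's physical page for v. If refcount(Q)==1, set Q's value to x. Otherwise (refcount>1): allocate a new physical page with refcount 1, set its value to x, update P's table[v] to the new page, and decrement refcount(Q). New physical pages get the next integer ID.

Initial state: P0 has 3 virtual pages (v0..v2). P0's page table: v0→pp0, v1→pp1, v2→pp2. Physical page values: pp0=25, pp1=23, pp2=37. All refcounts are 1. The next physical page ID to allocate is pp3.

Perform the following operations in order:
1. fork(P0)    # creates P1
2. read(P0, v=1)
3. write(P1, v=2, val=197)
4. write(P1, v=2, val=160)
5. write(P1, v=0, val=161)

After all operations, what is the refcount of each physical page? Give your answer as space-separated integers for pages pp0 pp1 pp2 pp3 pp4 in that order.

Answer: 1 2 1 1 1

Derivation:
Op 1: fork(P0) -> P1. 3 ppages; refcounts: pp0:2 pp1:2 pp2:2
Op 2: read(P0, v1) -> 23. No state change.
Op 3: write(P1, v2, 197). refcount(pp2)=2>1 -> COPY to pp3. 4 ppages; refcounts: pp0:2 pp1:2 pp2:1 pp3:1
Op 4: write(P1, v2, 160). refcount(pp3)=1 -> write in place. 4 ppages; refcounts: pp0:2 pp1:2 pp2:1 pp3:1
Op 5: write(P1, v0, 161). refcount(pp0)=2>1 -> COPY to pp4. 5 ppages; refcounts: pp0:1 pp1:2 pp2:1 pp3:1 pp4:1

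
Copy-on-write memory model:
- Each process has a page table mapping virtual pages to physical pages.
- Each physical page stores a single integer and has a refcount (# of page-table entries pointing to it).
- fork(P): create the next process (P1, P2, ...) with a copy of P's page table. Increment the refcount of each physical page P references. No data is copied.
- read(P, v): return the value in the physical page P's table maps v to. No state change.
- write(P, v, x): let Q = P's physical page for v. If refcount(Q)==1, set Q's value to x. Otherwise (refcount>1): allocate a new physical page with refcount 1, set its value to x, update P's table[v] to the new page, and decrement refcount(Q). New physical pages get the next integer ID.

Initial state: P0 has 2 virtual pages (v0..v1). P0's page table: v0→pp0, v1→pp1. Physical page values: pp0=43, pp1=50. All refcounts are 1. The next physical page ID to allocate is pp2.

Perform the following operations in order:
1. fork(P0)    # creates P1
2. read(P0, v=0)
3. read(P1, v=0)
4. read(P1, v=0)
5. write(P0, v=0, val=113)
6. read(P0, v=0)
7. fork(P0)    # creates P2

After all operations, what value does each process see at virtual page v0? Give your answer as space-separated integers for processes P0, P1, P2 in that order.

Op 1: fork(P0) -> P1. 2 ppages; refcounts: pp0:2 pp1:2
Op 2: read(P0, v0) -> 43. No state change.
Op 3: read(P1, v0) -> 43. No state change.
Op 4: read(P1, v0) -> 43. No state change.
Op 5: write(P0, v0, 113). refcount(pp0)=2>1 -> COPY to pp2. 3 ppages; refcounts: pp0:1 pp1:2 pp2:1
Op 6: read(P0, v0) -> 113. No state change.
Op 7: fork(P0) -> P2. 3 ppages; refcounts: pp0:1 pp1:3 pp2:2
P0: v0 -> pp2 = 113
P1: v0 -> pp0 = 43
P2: v0 -> pp2 = 113

Answer: 113 43 113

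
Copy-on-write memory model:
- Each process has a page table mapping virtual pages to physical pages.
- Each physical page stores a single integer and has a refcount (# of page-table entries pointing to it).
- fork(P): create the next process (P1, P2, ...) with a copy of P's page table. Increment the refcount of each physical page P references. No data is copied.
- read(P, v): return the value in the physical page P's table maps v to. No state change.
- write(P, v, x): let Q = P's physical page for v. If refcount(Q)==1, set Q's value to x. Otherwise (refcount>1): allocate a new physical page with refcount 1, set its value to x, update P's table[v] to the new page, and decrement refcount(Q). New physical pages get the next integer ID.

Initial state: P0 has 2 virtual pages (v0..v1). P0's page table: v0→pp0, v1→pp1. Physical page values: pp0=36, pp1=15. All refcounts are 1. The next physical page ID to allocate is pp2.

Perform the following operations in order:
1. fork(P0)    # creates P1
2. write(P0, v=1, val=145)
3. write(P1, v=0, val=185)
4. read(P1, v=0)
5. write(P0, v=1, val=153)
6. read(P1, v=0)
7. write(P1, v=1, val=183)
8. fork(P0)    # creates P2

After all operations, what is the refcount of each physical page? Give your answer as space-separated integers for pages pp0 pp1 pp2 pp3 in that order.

Answer: 2 1 2 1

Derivation:
Op 1: fork(P0) -> P1. 2 ppages; refcounts: pp0:2 pp1:2
Op 2: write(P0, v1, 145). refcount(pp1)=2>1 -> COPY to pp2. 3 ppages; refcounts: pp0:2 pp1:1 pp2:1
Op 3: write(P1, v0, 185). refcount(pp0)=2>1 -> COPY to pp3. 4 ppages; refcounts: pp0:1 pp1:1 pp2:1 pp3:1
Op 4: read(P1, v0) -> 185. No state change.
Op 5: write(P0, v1, 153). refcount(pp2)=1 -> write in place. 4 ppages; refcounts: pp0:1 pp1:1 pp2:1 pp3:1
Op 6: read(P1, v0) -> 185. No state change.
Op 7: write(P1, v1, 183). refcount(pp1)=1 -> write in place. 4 ppages; refcounts: pp0:1 pp1:1 pp2:1 pp3:1
Op 8: fork(P0) -> P2. 4 ppages; refcounts: pp0:2 pp1:1 pp2:2 pp3:1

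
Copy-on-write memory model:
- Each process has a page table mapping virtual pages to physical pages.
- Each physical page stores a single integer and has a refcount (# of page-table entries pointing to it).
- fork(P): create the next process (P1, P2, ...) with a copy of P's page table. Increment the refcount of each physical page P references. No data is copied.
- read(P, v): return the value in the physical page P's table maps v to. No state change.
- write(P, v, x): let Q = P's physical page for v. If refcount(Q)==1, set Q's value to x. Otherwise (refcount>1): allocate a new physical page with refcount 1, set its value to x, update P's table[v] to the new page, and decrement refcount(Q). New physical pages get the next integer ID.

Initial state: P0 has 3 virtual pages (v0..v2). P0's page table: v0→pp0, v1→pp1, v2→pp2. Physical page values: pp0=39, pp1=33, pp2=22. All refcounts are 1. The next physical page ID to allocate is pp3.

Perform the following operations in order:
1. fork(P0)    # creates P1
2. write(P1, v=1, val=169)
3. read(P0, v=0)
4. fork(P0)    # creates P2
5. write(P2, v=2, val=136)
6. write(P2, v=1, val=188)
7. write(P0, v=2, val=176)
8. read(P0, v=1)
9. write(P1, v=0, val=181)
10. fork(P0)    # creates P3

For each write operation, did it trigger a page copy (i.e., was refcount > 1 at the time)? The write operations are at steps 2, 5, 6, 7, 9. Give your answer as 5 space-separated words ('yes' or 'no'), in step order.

Op 1: fork(P0) -> P1. 3 ppages; refcounts: pp0:2 pp1:2 pp2:2
Op 2: write(P1, v1, 169). refcount(pp1)=2>1 -> COPY to pp3. 4 ppages; refcounts: pp0:2 pp1:1 pp2:2 pp3:1
Op 3: read(P0, v0) -> 39. No state change.
Op 4: fork(P0) -> P2. 4 ppages; refcounts: pp0:3 pp1:2 pp2:3 pp3:1
Op 5: write(P2, v2, 136). refcount(pp2)=3>1 -> COPY to pp4. 5 ppages; refcounts: pp0:3 pp1:2 pp2:2 pp3:1 pp4:1
Op 6: write(P2, v1, 188). refcount(pp1)=2>1 -> COPY to pp5. 6 ppages; refcounts: pp0:3 pp1:1 pp2:2 pp3:1 pp4:1 pp5:1
Op 7: write(P0, v2, 176). refcount(pp2)=2>1 -> COPY to pp6. 7 ppages; refcounts: pp0:3 pp1:1 pp2:1 pp3:1 pp4:1 pp5:1 pp6:1
Op 8: read(P0, v1) -> 33. No state change.
Op 9: write(P1, v0, 181). refcount(pp0)=3>1 -> COPY to pp7. 8 ppages; refcounts: pp0:2 pp1:1 pp2:1 pp3:1 pp4:1 pp5:1 pp6:1 pp7:1
Op 10: fork(P0) -> P3. 8 ppages; refcounts: pp0:3 pp1:2 pp2:1 pp3:1 pp4:1 pp5:1 pp6:2 pp7:1

yes yes yes yes yes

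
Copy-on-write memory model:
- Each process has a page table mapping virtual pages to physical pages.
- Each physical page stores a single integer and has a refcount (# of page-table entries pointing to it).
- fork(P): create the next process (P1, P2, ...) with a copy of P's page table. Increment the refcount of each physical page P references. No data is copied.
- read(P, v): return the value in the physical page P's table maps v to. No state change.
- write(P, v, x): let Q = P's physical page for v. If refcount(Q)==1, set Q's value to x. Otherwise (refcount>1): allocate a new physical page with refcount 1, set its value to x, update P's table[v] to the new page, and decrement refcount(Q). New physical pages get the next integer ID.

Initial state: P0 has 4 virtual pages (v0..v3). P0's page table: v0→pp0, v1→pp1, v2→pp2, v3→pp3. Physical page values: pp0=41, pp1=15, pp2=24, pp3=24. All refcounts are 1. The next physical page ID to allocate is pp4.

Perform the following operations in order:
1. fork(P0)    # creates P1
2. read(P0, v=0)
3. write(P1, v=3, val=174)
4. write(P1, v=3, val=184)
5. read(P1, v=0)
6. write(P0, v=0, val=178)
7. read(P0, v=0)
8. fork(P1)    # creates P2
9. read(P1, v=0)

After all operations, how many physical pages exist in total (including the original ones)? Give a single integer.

Answer: 6

Derivation:
Op 1: fork(P0) -> P1. 4 ppages; refcounts: pp0:2 pp1:2 pp2:2 pp3:2
Op 2: read(P0, v0) -> 41. No state change.
Op 3: write(P1, v3, 174). refcount(pp3)=2>1 -> COPY to pp4. 5 ppages; refcounts: pp0:2 pp1:2 pp2:2 pp3:1 pp4:1
Op 4: write(P1, v3, 184). refcount(pp4)=1 -> write in place. 5 ppages; refcounts: pp0:2 pp1:2 pp2:2 pp3:1 pp4:1
Op 5: read(P1, v0) -> 41. No state change.
Op 6: write(P0, v0, 178). refcount(pp0)=2>1 -> COPY to pp5. 6 ppages; refcounts: pp0:1 pp1:2 pp2:2 pp3:1 pp4:1 pp5:1
Op 7: read(P0, v0) -> 178. No state change.
Op 8: fork(P1) -> P2. 6 ppages; refcounts: pp0:2 pp1:3 pp2:3 pp3:1 pp4:2 pp5:1
Op 9: read(P1, v0) -> 41. No state change.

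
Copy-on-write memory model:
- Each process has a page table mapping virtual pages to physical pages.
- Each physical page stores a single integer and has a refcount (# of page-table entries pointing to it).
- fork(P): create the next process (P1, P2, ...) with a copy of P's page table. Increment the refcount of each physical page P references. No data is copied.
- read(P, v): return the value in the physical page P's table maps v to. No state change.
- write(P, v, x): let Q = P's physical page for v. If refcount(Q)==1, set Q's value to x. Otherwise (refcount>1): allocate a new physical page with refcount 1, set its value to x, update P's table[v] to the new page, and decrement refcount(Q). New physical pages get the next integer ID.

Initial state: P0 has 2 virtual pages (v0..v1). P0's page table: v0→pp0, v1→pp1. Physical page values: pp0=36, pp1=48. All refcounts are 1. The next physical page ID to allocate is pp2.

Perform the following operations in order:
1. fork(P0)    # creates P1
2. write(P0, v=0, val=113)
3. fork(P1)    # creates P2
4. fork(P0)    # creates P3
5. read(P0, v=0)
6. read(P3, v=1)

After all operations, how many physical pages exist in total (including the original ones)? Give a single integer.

Op 1: fork(P0) -> P1. 2 ppages; refcounts: pp0:2 pp1:2
Op 2: write(P0, v0, 113). refcount(pp0)=2>1 -> COPY to pp2. 3 ppages; refcounts: pp0:1 pp1:2 pp2:1
Op 3: fork(P1) -> P2. 3 ppages; refcounts: pp0:2 pp1:3 pp2:1
Op 4: fork(P0) -> P3. 3 ppages; refcounts: pp0:2 pp1:4 pp2:2
Op 5: read(P0, v0) -> 113. No state change.
Op 6: read(P3, v1) -> 48. No state change.

Answer: 3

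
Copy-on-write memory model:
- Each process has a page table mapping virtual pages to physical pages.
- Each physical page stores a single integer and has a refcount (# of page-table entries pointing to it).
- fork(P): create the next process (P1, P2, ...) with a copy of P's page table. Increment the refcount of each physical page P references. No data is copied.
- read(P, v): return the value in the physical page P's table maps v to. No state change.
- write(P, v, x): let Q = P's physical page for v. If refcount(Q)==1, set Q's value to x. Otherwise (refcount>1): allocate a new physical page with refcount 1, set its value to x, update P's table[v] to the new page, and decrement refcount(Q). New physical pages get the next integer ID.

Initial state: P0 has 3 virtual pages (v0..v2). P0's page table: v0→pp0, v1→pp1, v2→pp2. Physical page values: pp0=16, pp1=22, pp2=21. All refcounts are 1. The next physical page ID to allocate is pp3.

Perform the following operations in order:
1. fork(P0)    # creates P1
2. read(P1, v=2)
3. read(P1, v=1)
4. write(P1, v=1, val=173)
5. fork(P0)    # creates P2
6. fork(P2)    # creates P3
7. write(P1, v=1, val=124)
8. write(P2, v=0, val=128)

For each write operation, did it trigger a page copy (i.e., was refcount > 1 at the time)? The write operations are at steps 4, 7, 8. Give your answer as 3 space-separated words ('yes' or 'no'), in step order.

Op 1: fork(P0) -> P1. 3 ppages; refcounts: pp0:2 pp1:2 pp2:2
Op 2: read(P1, v2) -> 21. No state change.
Op 3: read(P1, v1) -> 22. No state change.
Op 4: write(P1, v1, 173). refcount(pp1)=2>1 -> COPY to pp3. 4 ppages; refcounts: pp0:2 pp1:1 pp2:2 pp3:1
Op 5: fork(P0) -> P2. 4 ppages; refcounts: pp0:3 pp1:2 pp2:3 pp3:1
Op 6: fork(P2) -> P3. 4 ppages; refcounts: pp0:4 pp1:3 pp2:4 pp3:1
Op 7: write(P1, v1, 124). refcount(pp3)=1 -> write in place. 4 ppages; refcounts: pp0:4 pp1:3 pp2:4 pp3:1
Op 8: write(P2, v0, 128). refcount(pp0)=4>1 -> COPY to pp4. 5 ppages; refcounts: pp0:3 pp1:3 pp2:4 pp3:1 pp4:1

yes no yes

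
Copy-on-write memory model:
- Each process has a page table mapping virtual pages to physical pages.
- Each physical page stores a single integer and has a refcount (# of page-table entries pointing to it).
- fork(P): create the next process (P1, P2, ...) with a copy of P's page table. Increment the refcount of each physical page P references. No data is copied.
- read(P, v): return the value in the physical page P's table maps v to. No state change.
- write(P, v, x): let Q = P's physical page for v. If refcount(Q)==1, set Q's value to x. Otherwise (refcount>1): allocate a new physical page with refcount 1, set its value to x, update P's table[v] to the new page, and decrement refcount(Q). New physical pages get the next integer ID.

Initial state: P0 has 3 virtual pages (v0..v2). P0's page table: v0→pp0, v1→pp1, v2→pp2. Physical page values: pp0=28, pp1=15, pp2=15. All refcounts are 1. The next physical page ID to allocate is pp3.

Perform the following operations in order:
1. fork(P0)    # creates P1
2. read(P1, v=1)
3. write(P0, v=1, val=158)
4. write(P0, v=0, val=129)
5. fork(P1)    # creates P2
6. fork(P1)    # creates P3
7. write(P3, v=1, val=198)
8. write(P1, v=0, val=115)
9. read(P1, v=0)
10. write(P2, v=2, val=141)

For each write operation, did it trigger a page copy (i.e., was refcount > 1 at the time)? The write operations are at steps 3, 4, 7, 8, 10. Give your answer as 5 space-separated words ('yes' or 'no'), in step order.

Op 1: fork(P0) -> P1. 3 ppages; refcounts: pp0:2 pp1:2 pp2:2
Op 2: read(P1, v1) -> 15. No state change.
Op 3: write(P0, v1, 158). refcount(pp1)=2>1 -> COPY to pp3. 4 ppages; refcounts: pp0:2 pp1:1 pp2:2 pp3:1
Op 4: write(P0, v0, 129). refcount(pp0)=2>1 -> COPY to pp4. 5 ppages; refcounts: pp0:1 pp1:1 pp2:2 pp3:1 pp4:1
Op 5: fork(P1) -> P2. 5 ppages; refcounts: pp0:2 pp1:2 pp2:3 pp3:1 pp4:1
Op 6: fork(P1) -> P3. 5 ppages; refcounts: pp0:3 pp1:3 pp2:4 pp3:1 pp4:1
Op 7: write(P3, v1, 198). refcount(pp1)=3>1 -> COPY to pp5. 6 ppages; refcounts: pp0:3 pp1:2 pp2:4 pp3:1 pp4:1 pp5:1
Op 8: write(P1, v0, 115). refcount(pp0)=3>1 -> COPY to pp6. 7 ppages; refcounts: pp0:2 pp1:2 pp2:4 pp3:1 pp4:1 pp5:1 pp6:1
Op 9: read(P1, v0) -> 115. No state change.
Op 10: write(P2, v2, 141). refcount(pp2)=4>1 -> COPY to pp7. 8 ppages; refcounts: pp0:2 pp1:2 pp2:3 pp3:1 pp4:1 pp5:1 pp6:1 pp7:1

yes yes yes yes yes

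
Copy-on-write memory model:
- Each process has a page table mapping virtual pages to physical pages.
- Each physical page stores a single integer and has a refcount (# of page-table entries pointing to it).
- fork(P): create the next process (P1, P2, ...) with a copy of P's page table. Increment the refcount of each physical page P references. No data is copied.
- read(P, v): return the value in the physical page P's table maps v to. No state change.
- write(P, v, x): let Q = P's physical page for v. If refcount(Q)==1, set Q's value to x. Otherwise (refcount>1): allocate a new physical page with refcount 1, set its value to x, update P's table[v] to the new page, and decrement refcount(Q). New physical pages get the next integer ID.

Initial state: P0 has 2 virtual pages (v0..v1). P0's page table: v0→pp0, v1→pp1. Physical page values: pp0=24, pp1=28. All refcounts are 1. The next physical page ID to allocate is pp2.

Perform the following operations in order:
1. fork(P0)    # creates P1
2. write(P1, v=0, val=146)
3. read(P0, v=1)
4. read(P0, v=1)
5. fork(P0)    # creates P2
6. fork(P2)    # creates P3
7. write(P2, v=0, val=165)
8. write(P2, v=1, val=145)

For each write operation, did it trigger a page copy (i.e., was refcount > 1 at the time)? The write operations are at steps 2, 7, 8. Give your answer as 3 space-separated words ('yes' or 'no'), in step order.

Op 1: fork(P0) -> P1. 2 ppages; refcounts: pp0:2 pp1:2
Op 2: write(P1, v0, 146). refcount(pp0)=2>1 -> COPY to pp2. 3 ppages; refcounts: pp0:1 pp1:2 pp2:1
Op 3: read(P0, v1) -> 28. No state change.
Op 4: read(P0, v1) -> 28. No state change.
Op 5: fork(P0) -> P2. 3 ppages; refcounts: pp0:2 pp1:3 pp2:1
Op 6: fork(P2) -> P3. 3 ppages; refcounts: pp0:3 pp1:4 pp2:1
Op 7: write(P2, v0, 165). refcount(pp0)=3>1 -> COPY to pp3. 4 ppages; refcounts: pp0:2 pp1:4 pp2:1 pp3:1
Op 8: write(P2, v1, 145). refcount(pp1)=4>1 -> COPY to pp4. 5 ppages; refcounts: pp0:2 pp1:3 pp2:1 pp3:1 pp4:1

yes yes yes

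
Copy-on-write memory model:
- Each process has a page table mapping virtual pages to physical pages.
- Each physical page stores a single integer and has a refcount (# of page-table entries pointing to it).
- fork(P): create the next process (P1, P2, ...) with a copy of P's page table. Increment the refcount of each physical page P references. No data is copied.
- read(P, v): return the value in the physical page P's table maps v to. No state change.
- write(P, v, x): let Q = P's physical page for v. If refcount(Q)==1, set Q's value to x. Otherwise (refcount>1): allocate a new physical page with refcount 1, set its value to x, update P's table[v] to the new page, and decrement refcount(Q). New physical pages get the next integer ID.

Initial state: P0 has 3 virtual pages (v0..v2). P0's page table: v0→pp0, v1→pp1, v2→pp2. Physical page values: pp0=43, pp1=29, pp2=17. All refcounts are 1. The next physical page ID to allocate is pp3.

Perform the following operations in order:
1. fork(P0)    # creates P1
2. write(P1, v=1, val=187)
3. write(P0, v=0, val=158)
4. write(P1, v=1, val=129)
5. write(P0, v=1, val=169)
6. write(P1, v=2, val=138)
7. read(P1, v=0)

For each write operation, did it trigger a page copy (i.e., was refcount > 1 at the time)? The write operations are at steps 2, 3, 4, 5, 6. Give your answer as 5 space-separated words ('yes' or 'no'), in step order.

Op 1: fork(P0) -> P1. 3 ppages; refcounts: pp0:2 pp1:2 pp2:2
Op 2: write(P1, v1, 187). refcount(pp1)=2>1 -> COPY to pp3. 4 ppages; refcounts: pp0:2 pp1:1 pp2:2 pp3:1
Op 3: write(P0, v0, 158). refcount(pp0)=2>1 -> COPY to pp4. 5 ppages; refcounts: pp0:1 pp1:1 pp2:2 pp3:1 pp4:1
Op 4: write(P1, v1, 129). refcount(pp3)=1 -> write in place. 5 ppages; refcounts: pp0:1 pp1:1 pp2:2 pp3:1 pp4:1
Op 5: write(P0, v1, 169). refcount(pp1)=1 -> write in place. 5 ppages; refcounts: pp0:1 pp1:1 pp2:2 pp3:1 pp4:1
Op 6: write(P1, v2, 138). refcount(pp2)=2>1 -> COPY to pp5. 6 ppages; refcounts: pp0:1 pp1:1 pp2:1 pp3:1 pp4:1 pp5:1
Op 7: read(P1, v0) -> 43. No state change.

yes yes no no yes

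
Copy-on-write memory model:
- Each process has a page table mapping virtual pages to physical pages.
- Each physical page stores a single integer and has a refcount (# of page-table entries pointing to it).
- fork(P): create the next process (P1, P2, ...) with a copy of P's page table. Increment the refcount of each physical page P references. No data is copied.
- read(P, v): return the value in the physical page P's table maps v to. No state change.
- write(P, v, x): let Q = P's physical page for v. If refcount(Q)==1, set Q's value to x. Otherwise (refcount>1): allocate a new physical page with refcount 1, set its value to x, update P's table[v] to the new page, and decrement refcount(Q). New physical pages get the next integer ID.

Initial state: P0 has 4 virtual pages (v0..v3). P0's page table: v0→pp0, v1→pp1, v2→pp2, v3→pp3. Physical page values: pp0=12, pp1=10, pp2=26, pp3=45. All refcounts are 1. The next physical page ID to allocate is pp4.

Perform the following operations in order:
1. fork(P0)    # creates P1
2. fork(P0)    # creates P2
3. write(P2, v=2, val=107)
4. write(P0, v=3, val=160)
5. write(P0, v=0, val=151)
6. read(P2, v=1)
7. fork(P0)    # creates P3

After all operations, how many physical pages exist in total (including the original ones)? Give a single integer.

Op 1: fork(P0) -> P1. 4 ppages; refcounts: pp0:2 pp1:2 pp2:2 pp3:2
Op 2: fork(P0) -> P2. 4 ppages; refcounts: pp0:3 pp1:3 pp2:3 pp3:3
Op 3: write(P2, v2, 107). refcount(pp2)=3>1 -> COPY to pp4. 5 ppages; refcounts: pp0:3 pp1:3 pp2:2 pp3:3 pp4:1
Op 4: write(P0, v3, 160). refcount(pp3)=3>1 -> COPY to pp5. 6 ppages; refcounts: pp0:3 pp1:3 pp2:2 pp3:2 pp4:1 pp5:1
Op 5: write(P0, v0, 151). refcount(pp0)=3>1 -> COPY to pp6. 7 ppages; refcounts: pp0:2 pp1:3 pp2:2 pp3:2 pp4:1 pp5:1 pp6:1
Op 6: read(P2, v1) -> 10. No state change.
Op 7: fork(P0) -> P3. 7 ppages; refcounts: pp0:2 pp1:4 pp2:3 pp3:2 pp4:1 pp5:2 pp6:2

Answer: 7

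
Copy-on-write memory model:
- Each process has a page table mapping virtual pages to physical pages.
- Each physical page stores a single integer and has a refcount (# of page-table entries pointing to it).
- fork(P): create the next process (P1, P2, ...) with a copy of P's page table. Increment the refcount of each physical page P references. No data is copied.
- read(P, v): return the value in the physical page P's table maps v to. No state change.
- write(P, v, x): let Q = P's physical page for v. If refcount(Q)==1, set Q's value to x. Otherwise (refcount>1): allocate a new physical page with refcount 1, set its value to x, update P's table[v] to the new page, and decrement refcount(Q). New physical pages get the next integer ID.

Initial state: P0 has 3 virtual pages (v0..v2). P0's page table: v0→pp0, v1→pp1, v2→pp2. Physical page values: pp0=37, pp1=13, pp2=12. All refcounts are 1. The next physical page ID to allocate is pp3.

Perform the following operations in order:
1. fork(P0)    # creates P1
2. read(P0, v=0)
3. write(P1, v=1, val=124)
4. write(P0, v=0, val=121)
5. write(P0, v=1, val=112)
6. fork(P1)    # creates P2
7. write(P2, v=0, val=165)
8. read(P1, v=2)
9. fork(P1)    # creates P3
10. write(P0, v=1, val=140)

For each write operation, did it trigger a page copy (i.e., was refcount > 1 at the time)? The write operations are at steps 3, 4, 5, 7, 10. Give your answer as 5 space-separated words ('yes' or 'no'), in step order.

Op 1: fork(P0) -> P1. 3 ppages; refcounts: pp0:2 pp1:2 pp2:2
Op 2: read(P0, v0) -> 37. No state change.
Op 3: write(P1, v1, 124). refcount(pp1)=2>1 -> COPY to pp3. 4 ppages; refcounts: pp0:2 pp1:1 pp2:2 pp3:1
Op 4: write(P0, v0, 121). refcount(pp0)=2>1 -> COPY to pp4. 5 ppages; refcounts: pp0:1 pp1:1 pp2:2 pp3:1 pp4:1
Op 5: write(P0, v1, 112). refcount(pp1)=1 -> write in place. 5 ppages; refcounts: pp0:1 pp1:1 pp2:2 pp3:1 pp4:1
Op 6: fork(P1) -> P2. 5 ppages; refcounts: pp0:2 pp1:1 pp2:3 pp3:2 pp4:1
Op 7: write(P2, v0, 165). refcount(pp0)=2>1 -> COPY to pp5. 6 ppages; refcounts: pp0:1 pp1:1 pp2:3 pp3:2 pp4:1 pp5:1
Op 8: read(P1, v2) -> 12. No state change.
Op 9: fork(P1) -> P3. 6 ppages; refcounts: pp0:2 pp1:1 pp2:4 pp3:3 pp4:1 pp5:1
Op 10: write(P0, v1, 140). refcount(pp1)=1 -> write in place. 6 ppages; refcounts: pp0:2 pp1:1 pp2:4 pp3:3 pp4:1 pp5:1

yes yes no yes no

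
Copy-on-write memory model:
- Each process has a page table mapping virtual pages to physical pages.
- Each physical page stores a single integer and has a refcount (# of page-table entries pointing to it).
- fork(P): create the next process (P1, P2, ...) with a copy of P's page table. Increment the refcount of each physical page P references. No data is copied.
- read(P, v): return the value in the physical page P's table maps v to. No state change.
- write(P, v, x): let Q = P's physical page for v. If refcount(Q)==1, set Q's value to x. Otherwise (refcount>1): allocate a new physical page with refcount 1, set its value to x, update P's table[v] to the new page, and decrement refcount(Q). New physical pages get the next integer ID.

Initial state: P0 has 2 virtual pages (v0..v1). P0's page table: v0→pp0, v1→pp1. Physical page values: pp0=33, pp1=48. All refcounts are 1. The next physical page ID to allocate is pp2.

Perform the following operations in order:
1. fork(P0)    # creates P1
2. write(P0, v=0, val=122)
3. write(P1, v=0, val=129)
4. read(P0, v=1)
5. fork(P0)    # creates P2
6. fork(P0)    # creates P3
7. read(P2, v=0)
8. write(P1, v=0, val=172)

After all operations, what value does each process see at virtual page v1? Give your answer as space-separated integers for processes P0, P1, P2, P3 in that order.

Op 1: fork(P0) -> P1. 2 ppages; refcounts: pp0:2 pp1:2
Op 2: write(P0, v0, 122). refcount(pp0)=2>1 -> COPY to pp2. 3 ppages; refcounts: pp0:1 pp1:2 pp2:1
Op 3: write(P1, v0, 129). refcount(pp0)=1 -> write in place. 3 ppages; refcounts: pp0:1 pp1:2 pp2:1
Op 4: read(P0, v1) -> 48. No state change.
Op 5: fork(P0) -> P2. 3 ppages; refcounts: pp0:1 pp1:3 pp2:2
Op 6: fork(P0) -> P3. 3 ppages; refcounts: pp0:1 pp1:4 pp2:3
Op 7: read(P2, v0) -> 122. No state change.
Op 8: write(P1, v0, 172). refcount(pp0)=1 -> write in place. 3 ppages; refcounts: pp0:1 pp1:4 pp2:3
P0: v1 -> pp1 = 48
P1: v1 -> pp1 = 48
P2: v1 -> pp1 = 48
P3: v1 -> pp1 = 48

Answer: 48 48 48 48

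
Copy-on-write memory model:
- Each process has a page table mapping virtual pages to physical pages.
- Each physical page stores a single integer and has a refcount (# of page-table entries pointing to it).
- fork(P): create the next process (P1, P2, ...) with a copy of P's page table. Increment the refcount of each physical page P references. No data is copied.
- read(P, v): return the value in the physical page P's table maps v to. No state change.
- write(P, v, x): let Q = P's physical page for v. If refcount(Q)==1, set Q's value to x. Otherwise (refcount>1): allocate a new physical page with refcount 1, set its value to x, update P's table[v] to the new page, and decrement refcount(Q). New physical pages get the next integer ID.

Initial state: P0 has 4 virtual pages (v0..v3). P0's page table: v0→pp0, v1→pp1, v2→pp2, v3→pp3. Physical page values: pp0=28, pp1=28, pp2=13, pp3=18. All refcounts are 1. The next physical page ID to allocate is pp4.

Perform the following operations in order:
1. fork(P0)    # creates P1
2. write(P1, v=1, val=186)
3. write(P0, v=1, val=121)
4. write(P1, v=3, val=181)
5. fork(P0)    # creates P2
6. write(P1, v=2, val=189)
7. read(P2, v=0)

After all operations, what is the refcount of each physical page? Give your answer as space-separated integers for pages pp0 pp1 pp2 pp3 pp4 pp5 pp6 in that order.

Op 1: fork(P0) -> P1. 4 ppages; refcounts: pp0:2 pp1:2 pp2:2 pp3:2
Op 2: write(P1, v1, 186). refcount(pp1)=2>1 -> COPY to pp4. 5 ppages; refcounts: pp0:2 pp1:1 pp2:2 pp3:2 pp4:1
Op 3: write(P0, v1, 121). refcount(pp1)=1 -> write in place. 5 ppages; refcounts: pp0:2 pp1:1 pp2:2 pp3:2 pp4:1
Op 4: write(P1, v3, 181). refcount(pp3)=2>1 -> COPY to pp5. 6 ppages; refcounts: pp0:2 pp1:1 pp2:2 pp3:1 pp4:1 pp5:1
Op 5: fork(P0) -> P2. 6 ppages; refcounts: pp0:3 pp1:2 pp2:3 pp3:2 pp4:1 pp5:1
Op 6: write(P1, v2, 189). refcount(pp2)=3>1 -> COPY to pp6. 7 ppages; refcounts: pp0:3 pp1:2 pp2:2 pp3:2 pp4:1 pp5:1 pp6:1
Op 7: read(P2, v0) -> 28. No state change.

Answer: 3 2 2 2 1 1 1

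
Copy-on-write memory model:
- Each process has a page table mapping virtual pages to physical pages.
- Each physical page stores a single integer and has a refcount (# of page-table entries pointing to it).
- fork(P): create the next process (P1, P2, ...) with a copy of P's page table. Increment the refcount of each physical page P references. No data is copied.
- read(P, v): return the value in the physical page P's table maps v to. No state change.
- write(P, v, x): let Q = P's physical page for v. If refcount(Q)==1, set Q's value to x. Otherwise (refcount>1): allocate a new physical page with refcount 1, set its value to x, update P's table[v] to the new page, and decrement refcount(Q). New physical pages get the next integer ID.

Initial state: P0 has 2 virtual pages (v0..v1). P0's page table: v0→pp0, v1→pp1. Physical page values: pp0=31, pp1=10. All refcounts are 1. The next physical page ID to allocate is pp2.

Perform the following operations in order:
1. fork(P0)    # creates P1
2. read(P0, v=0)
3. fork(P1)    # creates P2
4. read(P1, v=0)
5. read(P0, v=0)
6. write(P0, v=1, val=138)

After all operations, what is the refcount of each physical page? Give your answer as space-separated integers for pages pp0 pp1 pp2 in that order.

Answer: 3 2 1

Derivation:
Op 1: fork(P0) -> P1. 2 ppages; refcounts: pp0:2 pp1:2
Op 2: read(P0, v0) -> 31. No state change.
Op 3: fork(P1) -> P2. 2 ppages; refcounts: pp0:3 pp1:3
Op 4: read(P1, v0) -> 31. No state change.
Op 5: read(P0, v0) -> 31. No state change.
Op 6: write(P0, v1, 138). refcount(pp1)=3>1 -> COPY to pp2. 3 ppages; refcounts: pp0:3 pp1:2 pp2:1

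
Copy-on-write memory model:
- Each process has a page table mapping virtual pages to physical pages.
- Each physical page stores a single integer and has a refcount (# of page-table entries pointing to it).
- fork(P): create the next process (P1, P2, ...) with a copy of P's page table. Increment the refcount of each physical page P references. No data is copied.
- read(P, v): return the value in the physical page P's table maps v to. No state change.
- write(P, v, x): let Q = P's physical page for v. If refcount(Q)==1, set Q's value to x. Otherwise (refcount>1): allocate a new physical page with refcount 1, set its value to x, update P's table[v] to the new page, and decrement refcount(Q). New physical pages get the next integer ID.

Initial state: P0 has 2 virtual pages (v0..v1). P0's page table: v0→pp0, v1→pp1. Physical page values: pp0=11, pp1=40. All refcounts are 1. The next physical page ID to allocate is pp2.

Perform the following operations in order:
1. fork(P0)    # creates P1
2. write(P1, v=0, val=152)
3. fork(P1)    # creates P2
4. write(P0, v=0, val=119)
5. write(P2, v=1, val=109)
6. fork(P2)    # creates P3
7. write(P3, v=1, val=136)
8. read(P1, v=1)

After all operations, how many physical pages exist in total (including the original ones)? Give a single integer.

Op 1: fork(P0) -> P1. 2 ppages; refcounts: pp0:2 pp1:2
Op 2: write(P1, v0, 152). refcount(pp0)=2>1 -> COPY to pp2. 3 ppages; refcounts: pp0:1 pp1:2 pp2:1
Op 3: fork(P1) -> P2. 3 ppages; refcounts: pp0:1 pp1:3 pp2:2
Op 4: write(P0, v0, 119). refcount(pp0)=1 -> write in place. 3 ppages; refcounts: pp0:1 pp1:3 pp2:2
Op 5: write(P2, v1, 109). refcount(pp1)=3>1 -> COPY to pp3. 4 ppages; refcounts: pp0:1 pp1:2 pp2:2 pp3:1
Op 6: fork(P2) -> P3. 4 ppages; refcounts: pp0:1 pp1:2 pp2:3 pp3:2
Op 7: write(P3, v1, 136). refcount(pp3)=2>1 -> COPY to pp4. 5 ppages; refcounts: pp0:1 pp1:2 pp2:3 pp3:1 pp4:1
Op 8: read(P1, v1) -> 40. No state change.

Answer: 5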